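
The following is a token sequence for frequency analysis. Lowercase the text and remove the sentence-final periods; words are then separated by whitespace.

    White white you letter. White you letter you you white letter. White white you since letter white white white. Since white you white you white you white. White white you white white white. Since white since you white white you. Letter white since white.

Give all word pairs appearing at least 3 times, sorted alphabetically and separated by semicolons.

Bigram counts meeting the condition (at least 3 times):
  letter white: 4
  since white: 3
  white since: 4
  white white: 9
  white you: 8
  you letter: 3
  you white: 6

letter white; since white; white since; white white; white you; you letter; you white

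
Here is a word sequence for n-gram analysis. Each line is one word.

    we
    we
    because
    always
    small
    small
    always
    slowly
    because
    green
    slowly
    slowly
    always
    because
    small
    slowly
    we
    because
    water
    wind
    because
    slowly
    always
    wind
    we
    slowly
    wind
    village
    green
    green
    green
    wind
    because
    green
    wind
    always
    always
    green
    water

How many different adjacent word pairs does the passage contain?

32

39 tokens → 38 bigram windows in total.
Repeated bigrams (each contributes count−1 duplicates):
  because green: 2
  green green: 2
  green wind: 2
  slowly always: 2
  we because: 2
  wind because: 2
6 duplicate windows → 38 − 6 = 32 distinct.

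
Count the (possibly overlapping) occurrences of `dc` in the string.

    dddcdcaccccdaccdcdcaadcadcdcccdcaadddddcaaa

Sliding a length-2 window over the 43 characters (42 positions):
  position 3–4: dc
  position 5–6: dc
  position 16–17: dc
  position 18–19: dc
  position 22–23: dc
  position 25–26: dc
  position 27–28: dc
  position 31–32: dc
  position 39–40: dc

9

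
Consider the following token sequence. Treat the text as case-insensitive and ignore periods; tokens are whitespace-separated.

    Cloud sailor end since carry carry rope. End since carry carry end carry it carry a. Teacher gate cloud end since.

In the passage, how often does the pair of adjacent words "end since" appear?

3

Scanning the 20 overlapping bigram windows for "end since":
  position 3–4: end since
  position 8–9: end since
  position 20–21: end since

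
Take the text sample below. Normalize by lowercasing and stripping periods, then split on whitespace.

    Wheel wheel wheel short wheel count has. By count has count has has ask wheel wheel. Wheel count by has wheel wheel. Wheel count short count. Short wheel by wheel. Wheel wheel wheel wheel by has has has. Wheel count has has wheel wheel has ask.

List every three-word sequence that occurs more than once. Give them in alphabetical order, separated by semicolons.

count has has; has has wheel; has wheel wheel; wheel count has; wheel wheel count; wheel wheel wheel

Trigram counts meeting the condition (more than once):
  count has has: 2
  has has wheel: 2
  has wheel wheel: 2
  wheel count has: 2
  wheel wheel count: 2
  wheel wheel wheel: 6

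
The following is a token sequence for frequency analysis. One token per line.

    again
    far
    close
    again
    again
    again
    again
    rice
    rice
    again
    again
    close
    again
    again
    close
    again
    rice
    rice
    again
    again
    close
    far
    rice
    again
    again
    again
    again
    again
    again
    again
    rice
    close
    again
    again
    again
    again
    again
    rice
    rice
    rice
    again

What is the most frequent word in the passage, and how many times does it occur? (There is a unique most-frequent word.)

Unigram frequencies (highest first):
  again: 25
  rice: 9
  close: 5
  far: 2

"again", 25 times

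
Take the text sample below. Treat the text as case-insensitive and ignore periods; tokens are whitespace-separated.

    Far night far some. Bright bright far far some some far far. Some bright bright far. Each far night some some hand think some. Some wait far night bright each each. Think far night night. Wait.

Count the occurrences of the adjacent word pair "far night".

Scanning the 35 overlapping bigram windows for "far night":
  position 1–2: far night
  position 18–19: far night
  position 27–28: far night
  position 33–34: far night

4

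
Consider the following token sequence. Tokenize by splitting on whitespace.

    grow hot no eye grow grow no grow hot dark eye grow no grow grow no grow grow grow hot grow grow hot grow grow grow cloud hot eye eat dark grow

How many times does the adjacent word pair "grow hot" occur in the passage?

Scanning the 31 overlapping bigram windows for "grow hot":
  position 1–2: grow hot
  position 8–9: grow hot
  position 19–20: grow hot
  position 22–23: grow hot

4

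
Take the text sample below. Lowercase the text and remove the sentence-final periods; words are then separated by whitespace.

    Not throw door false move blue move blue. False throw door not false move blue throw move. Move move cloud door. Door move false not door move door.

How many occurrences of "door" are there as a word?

6

Scanning the 28 tokens for "door":
  position 3: door
  position 11: door
  position 21: door
  position 22: door
  position 26: door
  position 28: door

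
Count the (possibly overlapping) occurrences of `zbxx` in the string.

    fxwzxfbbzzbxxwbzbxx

Sliding a length-4 window over the 19 characters (16 positions):
  position 10–13: zbxx
  position 16–19: zbxx

2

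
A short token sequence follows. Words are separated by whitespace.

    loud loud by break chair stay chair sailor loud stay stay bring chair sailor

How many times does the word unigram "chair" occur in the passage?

Scanning the 14 tokens for "chair":
  position 5: chair
  position 7: chair
  position 13: chair

3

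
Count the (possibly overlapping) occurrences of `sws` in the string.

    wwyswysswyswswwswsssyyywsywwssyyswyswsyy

Sliding a length-3 window over the 40 characters (38 positions):
  position 11–13: sws
  position 16–18: sws
  position 36–38: sws

3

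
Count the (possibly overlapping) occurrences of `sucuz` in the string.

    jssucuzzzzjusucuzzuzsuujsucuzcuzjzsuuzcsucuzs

Sliding a length-5 window over the 45 characters (41 positions):
  position 3–7: sucuz
  position 13–17: sucuz
  position 25–29: sucuz
  position 40–44: sucuz

4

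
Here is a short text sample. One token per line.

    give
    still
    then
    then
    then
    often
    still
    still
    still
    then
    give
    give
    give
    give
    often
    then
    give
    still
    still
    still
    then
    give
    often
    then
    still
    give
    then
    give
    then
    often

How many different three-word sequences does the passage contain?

30 tokens → 28 trigram windows in total.
Repeated trigrams (each contributes count−1 duplicates):
  give give give: 2
  give often then: 2
  still still still: 2
  still still then: 2
  still then give: 2
5 duplicate windows → 28 − 5 = 23 distinct.

23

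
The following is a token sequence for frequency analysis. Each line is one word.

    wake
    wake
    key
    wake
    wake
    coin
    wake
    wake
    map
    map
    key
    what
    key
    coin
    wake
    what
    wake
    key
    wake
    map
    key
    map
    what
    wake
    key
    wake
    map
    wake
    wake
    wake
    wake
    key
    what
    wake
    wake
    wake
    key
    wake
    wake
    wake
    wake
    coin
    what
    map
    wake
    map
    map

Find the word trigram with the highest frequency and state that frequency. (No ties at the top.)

"wake wake wake", 5 times

Trigram frequencies (highest first):
  wake wake wake: 5
  wake key wake: 4
  wake wake key: 3
  key wake wake: 2
  wake wake coin: 2
  wake map map: 2
  … (25 more, each ≤ 2)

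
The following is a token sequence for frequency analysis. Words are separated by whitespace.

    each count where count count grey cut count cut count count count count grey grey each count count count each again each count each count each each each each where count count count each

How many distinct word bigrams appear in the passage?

15

34 tokens → 33 bigram windows in total.
Repeated bigrams (each contributes count−1 duplicates):
  count count: 8
  count each: 4
  each count: 4
  each each: 3
  count grey: 2
  cut count: 2
  where count: 2
18 duplicate windows → 33 − 18 = 15 distinct.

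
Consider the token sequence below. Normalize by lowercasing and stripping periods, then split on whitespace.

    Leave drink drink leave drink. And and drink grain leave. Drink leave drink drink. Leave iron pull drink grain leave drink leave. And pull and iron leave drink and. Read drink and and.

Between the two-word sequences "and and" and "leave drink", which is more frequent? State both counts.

"leave drink" (6 vs 2)

"and and": 2 occurrences
"leave drink": 6 occurrences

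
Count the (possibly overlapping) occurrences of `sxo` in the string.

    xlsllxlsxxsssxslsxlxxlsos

0

Sliding a length-3 window over the 25 characters (23 positions):
  (no match at any position)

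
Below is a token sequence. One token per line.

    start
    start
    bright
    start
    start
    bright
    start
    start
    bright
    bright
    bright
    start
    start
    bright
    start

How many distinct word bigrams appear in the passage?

15 tokens → 14 bigram windows in total.
Repeated bigrams (each contributes count−1 duplicates):
  bright start: 4
  start bright: 4
  start start: 4
  bright bright: 2
10 duplicate windows → 14 − 10 = 4 distinct.

4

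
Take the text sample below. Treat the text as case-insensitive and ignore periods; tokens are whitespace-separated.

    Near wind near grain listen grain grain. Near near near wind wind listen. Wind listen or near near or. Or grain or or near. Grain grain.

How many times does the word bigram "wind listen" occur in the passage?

Scanning the 25 overlapping bigram windows for "wind listen":
  position 12–13: wind listen
  position 14–15: wind listen

2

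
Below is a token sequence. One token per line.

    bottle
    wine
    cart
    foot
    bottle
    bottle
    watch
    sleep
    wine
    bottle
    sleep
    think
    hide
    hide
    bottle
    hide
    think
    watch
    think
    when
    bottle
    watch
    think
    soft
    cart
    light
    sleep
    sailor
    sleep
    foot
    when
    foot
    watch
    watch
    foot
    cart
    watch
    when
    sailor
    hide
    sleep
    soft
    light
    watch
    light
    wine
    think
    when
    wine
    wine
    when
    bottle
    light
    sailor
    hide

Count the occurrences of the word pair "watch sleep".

1

Scanning the 54 overlapping bigram windows for "watch sleep":
  position 7–8: watch sleep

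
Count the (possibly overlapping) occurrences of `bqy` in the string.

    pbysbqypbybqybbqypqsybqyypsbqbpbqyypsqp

5

Sliding a length-3 window over the 39 characters (37 positions):
  position 5–7: bqy
  position 11–13: bqy
  position 15–17: bqy
  position 22–24: bqy
  position 32–34: bqy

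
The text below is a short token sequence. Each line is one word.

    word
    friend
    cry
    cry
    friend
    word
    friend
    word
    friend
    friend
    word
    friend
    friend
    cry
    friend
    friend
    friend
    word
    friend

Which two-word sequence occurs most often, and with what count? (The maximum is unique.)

"word friend", 5 times

Bigram frequencies (highest first):
  word friend: 5
  friend word: 4
  friend friend: 4
  friend cry: 2
  cry friend: 2
  cry cry: 1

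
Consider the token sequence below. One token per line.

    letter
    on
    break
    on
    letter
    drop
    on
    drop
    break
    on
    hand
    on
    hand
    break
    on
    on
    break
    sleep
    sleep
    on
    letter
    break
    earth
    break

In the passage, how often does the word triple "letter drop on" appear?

Scanning the 22 overlapping trigram windows for "letter drop on":
  position 5–7: letter drop on

1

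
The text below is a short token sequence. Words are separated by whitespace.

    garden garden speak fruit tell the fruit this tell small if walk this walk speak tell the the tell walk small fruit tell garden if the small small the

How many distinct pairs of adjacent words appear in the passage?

29 tokens → 28 bigram windows in total.
Repeated bigrams (each contributes count−1 duplicates):
  fruit tell: 2
  tell the: 2
2 duplicate windows → 28 − 2 = 26 distinct.

26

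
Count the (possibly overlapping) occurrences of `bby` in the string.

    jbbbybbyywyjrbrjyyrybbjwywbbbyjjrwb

Sliding a length-3 window over the 35 characters (33 positions):
  position 3–5: bby
  position 6–8: bby
  position 28–30: bby

3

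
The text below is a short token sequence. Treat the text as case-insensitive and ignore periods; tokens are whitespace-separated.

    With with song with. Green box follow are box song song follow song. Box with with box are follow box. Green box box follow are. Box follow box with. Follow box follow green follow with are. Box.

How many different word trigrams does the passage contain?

37 tokens → 35 trigram windows in total.
Repeated trigrams (each contributes count−1 duplicates):
  box follow are: 2
  follow are box: 2
2 duplicate windows → 35 − 2 = 33 distinct.

33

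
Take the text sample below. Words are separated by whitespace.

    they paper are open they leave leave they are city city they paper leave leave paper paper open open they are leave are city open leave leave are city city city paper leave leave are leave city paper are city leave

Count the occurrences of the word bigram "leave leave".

4

Scanning the 40 overlapping bigram windows for "leave leave":
  position 6–7: leave leave
  position 14–15: leave leave
  position 26–27: leave leave
  position 33–34: leave leave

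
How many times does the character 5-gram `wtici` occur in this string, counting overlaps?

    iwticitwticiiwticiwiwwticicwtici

Sliding a length-5 window over the 32 characters (28 positions):
  position 2–6: wtici
  position 8–12: wtici
  position 14–18: wtici
  position 22–26: wtici
  position 28–32: wtici

5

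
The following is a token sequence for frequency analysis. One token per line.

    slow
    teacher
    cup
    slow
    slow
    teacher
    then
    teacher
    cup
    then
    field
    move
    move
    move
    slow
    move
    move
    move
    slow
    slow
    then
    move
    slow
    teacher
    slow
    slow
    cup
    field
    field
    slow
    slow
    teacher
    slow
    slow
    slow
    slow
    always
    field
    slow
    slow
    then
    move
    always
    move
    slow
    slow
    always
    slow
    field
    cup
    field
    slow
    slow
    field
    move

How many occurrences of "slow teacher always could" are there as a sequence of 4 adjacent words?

Scanning the 52 overlapping 4-gram windows for "slow teacher always could":
  (none found)

0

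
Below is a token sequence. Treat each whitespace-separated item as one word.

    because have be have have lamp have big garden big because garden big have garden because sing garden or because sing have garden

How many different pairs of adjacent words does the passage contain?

19

23 tokens → 22 bigram windows in total.
Repeated bigrams (each contributes count−1 duplicates):
  because sing: 2
  garden big: 2
  have garden: 2
3 duplicate windows → 22 − 3 = 19 distinct.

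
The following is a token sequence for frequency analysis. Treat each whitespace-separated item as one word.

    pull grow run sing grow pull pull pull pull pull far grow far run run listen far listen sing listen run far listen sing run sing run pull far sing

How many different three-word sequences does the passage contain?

25

30 tokens → 28 trigram windows in total.
Repeated trigrams (each contributes count−1 duplicates):
  pull pull pull: 3
  far listen sing: 2
3 duplicate windows → 28 − 3 = 25 distinct.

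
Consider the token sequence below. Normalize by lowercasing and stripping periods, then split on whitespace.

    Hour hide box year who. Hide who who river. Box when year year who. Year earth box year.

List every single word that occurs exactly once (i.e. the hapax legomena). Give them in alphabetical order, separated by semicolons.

Unigram counts meeting the condition (exactly once (i.e. the hapax legomena)):
  earth: 1
  hour: 1
  river: 1
  when: 1

earth; hour; river; when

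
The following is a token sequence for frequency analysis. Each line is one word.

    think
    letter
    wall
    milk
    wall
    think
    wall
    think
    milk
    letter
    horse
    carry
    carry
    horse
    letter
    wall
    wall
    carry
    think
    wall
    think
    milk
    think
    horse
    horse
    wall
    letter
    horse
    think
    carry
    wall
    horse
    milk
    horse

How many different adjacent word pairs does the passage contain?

27

34 tokens → 33 bigram windows in total.
Repeated bigrams (each contributes count−1 duplicates):
  wall think: 3
  letter horse: 2
  letter wall: 2
  think milk: 2
  think wall: 2
6 duplicate windows → 33 − 6 = 27 distinct.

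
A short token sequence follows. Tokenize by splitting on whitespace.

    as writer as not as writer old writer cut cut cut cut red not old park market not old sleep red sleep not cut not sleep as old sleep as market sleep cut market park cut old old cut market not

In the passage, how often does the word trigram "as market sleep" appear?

1

Scanning the 39 overlapping trigram windows for "as market sleep":
  position 30–32: as market sleep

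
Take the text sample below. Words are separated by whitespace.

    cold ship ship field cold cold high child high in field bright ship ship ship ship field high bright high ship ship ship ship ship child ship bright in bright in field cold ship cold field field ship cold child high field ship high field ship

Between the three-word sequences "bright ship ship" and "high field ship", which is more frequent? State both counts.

"bright ship ship": 1 occurrence
"high field ship": 2 occurrences

"high field ship" (2 vs 1)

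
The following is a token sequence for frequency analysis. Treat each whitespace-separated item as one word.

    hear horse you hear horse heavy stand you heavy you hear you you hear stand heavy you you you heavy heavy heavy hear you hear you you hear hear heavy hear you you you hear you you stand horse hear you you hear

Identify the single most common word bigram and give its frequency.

"you you", 8 times

Bigram frequencies (highest first):
  you you: 8
  you hear: 7
  hear you: 6
  hear horse: 2
  you heavy: 2
  heavy you: 2
  … (13 more, each ≤ 2)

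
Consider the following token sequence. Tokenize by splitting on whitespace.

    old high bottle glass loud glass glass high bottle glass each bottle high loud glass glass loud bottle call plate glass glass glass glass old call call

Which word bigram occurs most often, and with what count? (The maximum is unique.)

Bigram frequencies (highest first):
  glass glass: 5
  high bottle: 2
  bottle glass: 2
  glass loud: 2
  loud glass: 2
  old high: 1
  … (12 more, each ≤ 1)

"glass glass", 5 times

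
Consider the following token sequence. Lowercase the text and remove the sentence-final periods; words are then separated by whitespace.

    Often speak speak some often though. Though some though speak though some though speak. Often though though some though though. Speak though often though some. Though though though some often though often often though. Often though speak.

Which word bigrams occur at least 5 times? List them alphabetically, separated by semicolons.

Bigram counts meeting the condition (at least 5 times):
  often though: 6
  though some: 5
  though though: 5

often though; though some; though though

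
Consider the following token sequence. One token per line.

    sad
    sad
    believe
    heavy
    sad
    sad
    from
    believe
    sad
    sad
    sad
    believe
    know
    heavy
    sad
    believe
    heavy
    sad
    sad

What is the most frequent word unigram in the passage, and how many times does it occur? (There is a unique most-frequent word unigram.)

Unigram frequencies (highest first):
  sad: 10
  believe: 4
  heavy: 3
  from: 1
  know: 1

"sad", 10 times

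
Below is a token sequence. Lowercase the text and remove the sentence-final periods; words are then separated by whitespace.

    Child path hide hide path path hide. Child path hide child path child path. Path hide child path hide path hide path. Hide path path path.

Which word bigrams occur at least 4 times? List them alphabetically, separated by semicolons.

Bigram counts meeting the condition (at least 4 times):
  child path: 5
  hide path: 4
  path hide: 7
  path path: 4

child path; hide path; path hide; path path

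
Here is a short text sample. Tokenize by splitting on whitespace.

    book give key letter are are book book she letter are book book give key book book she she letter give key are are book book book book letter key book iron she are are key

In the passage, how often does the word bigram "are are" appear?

Scanning the 35 overlapping bigram windows for "are are":
  position 5–6: are are
  position 23–24: are are
  position 34–35: are are

3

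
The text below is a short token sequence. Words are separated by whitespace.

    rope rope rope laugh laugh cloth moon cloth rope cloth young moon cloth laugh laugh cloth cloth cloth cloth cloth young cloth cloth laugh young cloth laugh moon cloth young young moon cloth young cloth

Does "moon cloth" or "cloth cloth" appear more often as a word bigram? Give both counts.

"cloth cloth" (5 vs 4)

"moon cloth": 4 occurrences
"cloth cloth": 5 occurrences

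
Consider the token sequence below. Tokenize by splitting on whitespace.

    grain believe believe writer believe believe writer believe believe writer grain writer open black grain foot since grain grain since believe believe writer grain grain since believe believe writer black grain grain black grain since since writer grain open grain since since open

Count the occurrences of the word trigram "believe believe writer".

5

Scanning the 41 overlapping trigram windows for "believe believe writer":
  position 2–4: believe believe writer
  position 5–7: believe believe writer
  position 8–10: believe believe writer
  position 21–23: believe believe writer
  position 27–29: believe believe writer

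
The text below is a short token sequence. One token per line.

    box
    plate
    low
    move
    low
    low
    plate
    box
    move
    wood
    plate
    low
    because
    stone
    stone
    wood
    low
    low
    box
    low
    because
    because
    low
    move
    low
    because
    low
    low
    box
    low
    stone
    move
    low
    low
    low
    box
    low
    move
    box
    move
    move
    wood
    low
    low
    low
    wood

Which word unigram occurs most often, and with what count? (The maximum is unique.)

Unigram frequencies (highest first):
  low: 19
  move: 7
  box: 6
  wood: 4
  because: 4
  plate: 3
  … (1 more, each ≤ 3)

"low", 19 times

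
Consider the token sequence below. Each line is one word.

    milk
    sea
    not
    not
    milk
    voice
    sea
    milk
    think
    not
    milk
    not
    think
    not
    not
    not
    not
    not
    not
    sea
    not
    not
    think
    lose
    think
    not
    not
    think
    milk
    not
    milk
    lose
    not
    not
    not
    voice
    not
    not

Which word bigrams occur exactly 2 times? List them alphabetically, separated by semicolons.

Bigram counts meeting the condition (exactly 2 times):
  milk not: 2
  sea not: 2

milk not; sea not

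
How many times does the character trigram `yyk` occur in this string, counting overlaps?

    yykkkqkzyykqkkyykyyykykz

4

Sliding a length-3 window over the 24 characters (22 positions):
  position 1–3: yyk
  position 9–11: yyk
  position 15–17: yyk
  position 19–21: yyk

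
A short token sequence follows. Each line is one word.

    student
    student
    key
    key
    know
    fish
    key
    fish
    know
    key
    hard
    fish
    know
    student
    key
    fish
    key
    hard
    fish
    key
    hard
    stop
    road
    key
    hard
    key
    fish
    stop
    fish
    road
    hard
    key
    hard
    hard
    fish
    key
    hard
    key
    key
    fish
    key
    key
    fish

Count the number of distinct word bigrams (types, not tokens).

21

43 tokens → 42 bigram windows in total.
Repeated bigrams (each contributes count−1 duplicates):
  key hard: 6
  fish key: 5
  key fish: 5
  hard fish: 3
  hard key: 3
  key key: 3
  fish know: 2
  student key: 2
21 duplicate windows → 42 − 21 = 21 distinct.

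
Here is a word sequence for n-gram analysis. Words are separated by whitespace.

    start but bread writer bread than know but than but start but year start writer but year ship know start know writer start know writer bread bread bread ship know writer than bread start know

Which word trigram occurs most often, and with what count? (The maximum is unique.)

Trigram frequencies (highest first):
  start know writer: 2
  start but bread: 1
  but bread writer: 1
  bread writer bread: 1
  writer bread than: 1
  bread than know: 1
  … (26 more, each ≤ 1)

"start know writer", 2 times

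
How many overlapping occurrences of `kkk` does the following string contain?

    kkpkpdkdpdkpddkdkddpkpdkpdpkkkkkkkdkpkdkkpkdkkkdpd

Sliding a length-3 window over the 50 characters (48 positions):
  position 28–30: kkk
  position 29–31: kkk
  position 30–32: kkk
  position 31–33: kkk
  position 32–34: kkk
  position 45–47: kkk

6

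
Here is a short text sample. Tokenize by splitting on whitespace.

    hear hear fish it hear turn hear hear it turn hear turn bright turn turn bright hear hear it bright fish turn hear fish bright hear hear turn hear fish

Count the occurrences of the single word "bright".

4

Scanning the 30 tokens for "bright":
  position 13: bright
  position 16: bright
  position 20: bright
  position 25: bright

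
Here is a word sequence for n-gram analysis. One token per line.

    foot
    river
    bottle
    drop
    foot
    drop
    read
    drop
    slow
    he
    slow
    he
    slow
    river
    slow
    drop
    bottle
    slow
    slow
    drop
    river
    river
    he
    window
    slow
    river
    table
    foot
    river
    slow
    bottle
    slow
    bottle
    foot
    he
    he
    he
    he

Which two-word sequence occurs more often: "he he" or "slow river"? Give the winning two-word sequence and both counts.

"he he": 3 occurrences
"slow river": 2 occurrences

"he he" (3 vs 2)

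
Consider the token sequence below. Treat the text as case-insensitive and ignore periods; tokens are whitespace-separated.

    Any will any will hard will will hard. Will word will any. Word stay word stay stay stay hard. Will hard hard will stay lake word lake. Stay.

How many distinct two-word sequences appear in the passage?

28 tokens → 27 bigram windows in total.
Repeated bigrams (each contributes count−1 duplicates):
  hard will: 4
  will hard: 3
  any will: 2
  stay stay: 2
  will any: 2
  word stay: 2
9 duplicate windows → 27 − 9 = 18 distinct.

18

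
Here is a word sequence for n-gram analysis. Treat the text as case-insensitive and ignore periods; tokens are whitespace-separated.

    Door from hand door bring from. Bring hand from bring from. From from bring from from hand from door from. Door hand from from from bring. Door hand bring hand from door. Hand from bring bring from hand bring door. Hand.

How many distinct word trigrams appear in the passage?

29

41 tokens → 39 trigram windows in total.
Repeated trigrams (each contributes count−1 duplicates):
  bring door hand: 2
  bring from from: 2
  bring hand from: 2
  door hand from: 2
  from bring from: 2
  from door hand: 2
  from from bring: 2
  from from from: 2
  … (2 more repeated)
10 duplicate windows → 39 − 10 = 29 distinct.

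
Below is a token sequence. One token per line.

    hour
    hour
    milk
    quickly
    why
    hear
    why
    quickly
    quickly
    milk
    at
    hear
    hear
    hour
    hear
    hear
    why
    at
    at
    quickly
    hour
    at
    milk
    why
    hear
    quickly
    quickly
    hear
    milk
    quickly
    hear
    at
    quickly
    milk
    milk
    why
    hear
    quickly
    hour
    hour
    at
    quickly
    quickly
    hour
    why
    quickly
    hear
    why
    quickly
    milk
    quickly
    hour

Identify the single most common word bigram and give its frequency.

Bigram frequencies (highest first):
  quickly hour: 4
  milk quickly: 3
  why hear: 3
  hear why: 3
  why quickly: 3
  quickly quickly: 3
  … (21 more, each ≤ 3)

"quickly hour", 4 times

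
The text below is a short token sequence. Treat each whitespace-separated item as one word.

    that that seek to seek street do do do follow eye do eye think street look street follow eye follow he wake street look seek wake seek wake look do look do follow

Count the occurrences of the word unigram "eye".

Scanning the 33 tokens for "eye":
  position 11: eye
  position 13: eye
  position 19: eye

3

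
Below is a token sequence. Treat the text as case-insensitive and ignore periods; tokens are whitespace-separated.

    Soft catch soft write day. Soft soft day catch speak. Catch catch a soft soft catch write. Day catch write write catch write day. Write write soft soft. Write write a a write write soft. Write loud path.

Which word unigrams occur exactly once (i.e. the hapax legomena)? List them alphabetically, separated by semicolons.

Unigram counts meeting the condition (exactly once (i.e. the hapax legomena)):
  loud: 1
  path: 1
  speak: 1

loud; path; speak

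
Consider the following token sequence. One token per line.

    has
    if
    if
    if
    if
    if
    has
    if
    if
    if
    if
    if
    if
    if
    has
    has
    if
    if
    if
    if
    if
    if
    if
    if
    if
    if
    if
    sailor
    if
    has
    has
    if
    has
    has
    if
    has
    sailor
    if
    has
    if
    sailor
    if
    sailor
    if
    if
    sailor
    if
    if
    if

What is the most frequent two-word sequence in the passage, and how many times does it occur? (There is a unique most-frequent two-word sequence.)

"if if", 23 times

Bigram frequencies (highest first):
  if if: 23
  has if: 6
  if has: 6
  sailor if: 5
  if sailor: 4
  has has: 3
  … (1 more, each ≤ 1)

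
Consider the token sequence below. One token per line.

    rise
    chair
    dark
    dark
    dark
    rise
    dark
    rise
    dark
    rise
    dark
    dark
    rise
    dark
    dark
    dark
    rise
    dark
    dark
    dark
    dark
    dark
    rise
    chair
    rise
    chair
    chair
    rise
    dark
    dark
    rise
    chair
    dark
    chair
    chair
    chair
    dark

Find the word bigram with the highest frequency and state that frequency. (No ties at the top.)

Bigram frequencies (highest first):
  dark dark: 10
  dark rise: 7
  rise dark: 6
  rise chair: 4
  chair dark: 3
  chair chair: 3
  … (2 more, each ≤ 2)

"dark dark", 10 times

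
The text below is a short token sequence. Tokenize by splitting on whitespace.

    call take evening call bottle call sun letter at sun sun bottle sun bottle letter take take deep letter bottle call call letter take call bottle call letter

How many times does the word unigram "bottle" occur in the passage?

Scanning the 28 tokens for "bottle":
  position 5: bottle
  position 12: bottle
  position 14: bottle
  position 20: bottle
  position 26: bottle

5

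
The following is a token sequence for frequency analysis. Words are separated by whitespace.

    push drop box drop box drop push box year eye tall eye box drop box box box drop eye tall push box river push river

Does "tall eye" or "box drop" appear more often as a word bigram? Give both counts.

"tall eye": 1 occurrence
"box drop": 4 occurrences

"box drop" (4 vs 1)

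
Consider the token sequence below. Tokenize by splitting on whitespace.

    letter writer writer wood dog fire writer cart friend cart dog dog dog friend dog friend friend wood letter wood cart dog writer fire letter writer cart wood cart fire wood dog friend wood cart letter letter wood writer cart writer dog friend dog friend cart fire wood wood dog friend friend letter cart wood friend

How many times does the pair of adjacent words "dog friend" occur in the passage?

Scanning the 55 overlapping bigram windows for "dog friend":
  position 13–14: dog friend
  position 15–16: dog friend
  position 32–33: dog friend
  position 42–43: dog friend
  position 44–45: dog friend
  position 50–51: dog friend

6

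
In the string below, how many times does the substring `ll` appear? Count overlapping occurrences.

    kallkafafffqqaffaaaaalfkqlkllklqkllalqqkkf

Sliding a length-2 window over the 42 characters (41 positions):
  position 3–4: ll
  position 28–29: ll
  position 34–35: ll

3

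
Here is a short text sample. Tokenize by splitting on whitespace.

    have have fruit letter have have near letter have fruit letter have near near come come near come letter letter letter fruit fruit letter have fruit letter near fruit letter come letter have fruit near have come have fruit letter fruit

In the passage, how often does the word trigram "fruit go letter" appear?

0

Scanning the 39 overlapping trigram windows for "fruit go letter":
  (none found)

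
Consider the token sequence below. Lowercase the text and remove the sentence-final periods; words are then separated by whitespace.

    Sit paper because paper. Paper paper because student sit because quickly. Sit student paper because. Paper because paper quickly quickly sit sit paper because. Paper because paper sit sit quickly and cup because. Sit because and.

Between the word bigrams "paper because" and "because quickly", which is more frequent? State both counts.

"paper because" (6 vs 1)

"paper because": 6 occurrences
"because quickly": 1 occurrence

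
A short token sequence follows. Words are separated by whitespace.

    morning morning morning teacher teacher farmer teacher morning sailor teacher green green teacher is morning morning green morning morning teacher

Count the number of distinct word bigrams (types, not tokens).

15

20 tokens → 19 bigram windows in total.
Repeated bigrams (each contributes count−1 duplicates):
  morning morning: 4
  morning teacher: 2
4 duplicate windows → 19 − 4 = 15 distinct.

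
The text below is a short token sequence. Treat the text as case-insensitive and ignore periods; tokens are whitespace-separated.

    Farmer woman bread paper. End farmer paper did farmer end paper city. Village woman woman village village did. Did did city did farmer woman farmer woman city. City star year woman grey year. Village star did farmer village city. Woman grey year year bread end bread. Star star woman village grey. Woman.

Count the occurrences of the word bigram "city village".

Scanning the 51 overlapping bigram windows for "city village":
  position 12–13: city village

1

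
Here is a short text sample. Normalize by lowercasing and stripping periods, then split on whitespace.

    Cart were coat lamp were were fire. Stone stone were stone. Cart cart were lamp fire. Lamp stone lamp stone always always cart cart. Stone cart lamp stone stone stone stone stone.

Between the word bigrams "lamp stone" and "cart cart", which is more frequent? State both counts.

"lamp stone": 3 occurrences
"cart cart": 2 occurrences

"lamp stone" (3 vs 2)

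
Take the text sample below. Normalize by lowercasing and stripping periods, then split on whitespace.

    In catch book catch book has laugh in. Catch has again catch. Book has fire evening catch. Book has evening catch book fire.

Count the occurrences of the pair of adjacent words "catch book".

5

Scanning the 22 overlapping bigram windows for "catch book":
  position 2–3: catch book
  position 4–5: catch book
  position 12–13: catch book
  position 17–18: catch book
  position 21–22: catch book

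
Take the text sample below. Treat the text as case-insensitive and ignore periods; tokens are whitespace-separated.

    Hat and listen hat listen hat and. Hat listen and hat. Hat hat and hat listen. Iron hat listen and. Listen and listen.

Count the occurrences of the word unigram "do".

0

Scanning the 23 tokens for "do":
  (none found)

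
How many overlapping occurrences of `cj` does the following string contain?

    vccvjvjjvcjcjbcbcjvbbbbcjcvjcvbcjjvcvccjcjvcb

Sliding a length-2 window over the 45 characters (44 positions):
  position 10–11: cj
  position 12–13: cj
  position 17–18: cj
  position 24–25: cj
  position 32–33: cj
  position 39–40: cj
  position 41–42: cj

7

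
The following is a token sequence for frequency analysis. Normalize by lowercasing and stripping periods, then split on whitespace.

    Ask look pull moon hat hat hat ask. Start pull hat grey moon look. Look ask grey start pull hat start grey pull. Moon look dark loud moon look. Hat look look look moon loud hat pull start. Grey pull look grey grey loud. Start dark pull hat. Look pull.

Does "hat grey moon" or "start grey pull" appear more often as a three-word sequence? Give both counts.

"start grey pull" (2 vs 1)

"hat grey moon": 1 occurrence
"start grey pull": 2 occurrences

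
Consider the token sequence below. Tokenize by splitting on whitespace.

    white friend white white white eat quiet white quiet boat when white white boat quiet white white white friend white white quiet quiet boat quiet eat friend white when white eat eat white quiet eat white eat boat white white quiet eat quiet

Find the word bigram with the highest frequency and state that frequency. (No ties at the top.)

Bigram frequencies (highest first):
  white white: 7
  white quiet: 4
  friend white: 3
  white eat: 3
  quiet eat: 3
  white friend: 2
  … (14 more, each ≤ 2)

"white white", 7 times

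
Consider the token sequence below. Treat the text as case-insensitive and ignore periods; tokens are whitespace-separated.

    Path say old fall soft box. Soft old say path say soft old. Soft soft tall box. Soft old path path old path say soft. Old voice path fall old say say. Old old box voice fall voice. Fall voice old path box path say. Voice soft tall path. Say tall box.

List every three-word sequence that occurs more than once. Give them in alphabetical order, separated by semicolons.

Trigram counts meeting the condition (more than once):
  box soft old: 2
  path say soft: 2
  say soft old: 2
  voice fall voice: 2

box soft old; path say soft; say soft old; voice fall voice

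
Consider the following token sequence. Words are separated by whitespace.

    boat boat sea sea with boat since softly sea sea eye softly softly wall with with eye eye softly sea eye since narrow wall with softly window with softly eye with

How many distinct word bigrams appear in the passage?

24

31 tokens → 30 bigram windows in total.
Repeated bigrams (each contributes count−1 duplicates):
  eye softly: 2
  sea eye: 2
  sea sea: 2
  softly sea: 2
  wall with: 2
  with softly: 2
6 duplicate windows → 30 − 6 = 24 distinct.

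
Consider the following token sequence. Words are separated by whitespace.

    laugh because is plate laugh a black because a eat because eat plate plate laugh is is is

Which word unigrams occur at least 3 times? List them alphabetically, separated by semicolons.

Unigram counts meeting the condition (at least 3 times):
  because: 3
  is: 4
  laugh: 3
  plate: 3

because; is; laugh; plate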